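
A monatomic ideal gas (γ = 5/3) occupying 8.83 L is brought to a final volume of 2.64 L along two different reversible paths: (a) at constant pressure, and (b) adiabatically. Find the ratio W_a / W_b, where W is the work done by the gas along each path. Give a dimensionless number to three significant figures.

W_a / W_b ≈ 0.378

Path (a) isobaric: W = P₁(V₂ − V₁) → W_a/(P₁V₁) = -0.701.
Path (b) adiabatic: W = P₁V₁(1 − (V₁/V₂)^(γ−1))/(γ−1) → W_b/(P₁V₁) = -1.855.
W_a / W_b = -0.701 / -1.855 = 0.378.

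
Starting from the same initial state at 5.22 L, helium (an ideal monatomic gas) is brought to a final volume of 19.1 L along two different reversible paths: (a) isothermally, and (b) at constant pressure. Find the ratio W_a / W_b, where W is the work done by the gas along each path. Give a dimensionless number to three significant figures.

Path (a) isothermal: W = P₁V₁ ln(V₂/V₁) → W_a/(P₁V₁) = 1.297.
Path (b) isobaric: W = P₁(V₂ − V₁) → W_b/(P₁V₁) = 2.659.
W_a / W_b = 1.297 / 2.659 = 0.4878.

W_a / W_b ≈ 0.488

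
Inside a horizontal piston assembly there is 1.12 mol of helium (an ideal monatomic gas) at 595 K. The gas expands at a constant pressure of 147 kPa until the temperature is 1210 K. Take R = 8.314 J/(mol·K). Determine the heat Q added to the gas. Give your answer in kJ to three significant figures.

Isobaric: W = nRΔT = (1.12)(8.314)(615) = 5727 J.
ΔU = nCᵥΔT with Cᵥ = 3R/2: ΔU = (1.12)(12.47)(615) = 8590 J.
Q = ΔU + W = 8590 + 5727 = 14317 J.

Q ≈ 14.3 kJ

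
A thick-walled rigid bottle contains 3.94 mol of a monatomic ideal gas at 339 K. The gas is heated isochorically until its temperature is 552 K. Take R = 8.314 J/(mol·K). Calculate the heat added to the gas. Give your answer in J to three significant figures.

Q ≈ 10500 J

Constant volume ⇒ W = 0, so Q = ΔU = nCᵥΔT with Cᵥ = 3R/2 = 12.47 J/(mol·K).
ΔU = (3.94)(12.47)(552 − 339) = 10466 J.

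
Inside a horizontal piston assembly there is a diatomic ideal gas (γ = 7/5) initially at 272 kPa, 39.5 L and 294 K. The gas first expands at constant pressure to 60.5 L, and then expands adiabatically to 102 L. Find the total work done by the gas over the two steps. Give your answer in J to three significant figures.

W_total ≈ 13500 J

Step 1 (isobaric): W = PΔV = (272 kPa)(60.5 − 39.5 L) = 5712 J.
After step 1: P = 272 kPa, V = 60.5 L, T = 450.3 K.
Step 2 (adiabatic): W = (P₁V₁ − P₂V₂)/(γ−1) = (16456 − 13353)/0.4 = 7757 J.
W_total = 5712 + 7757 = 13469 J.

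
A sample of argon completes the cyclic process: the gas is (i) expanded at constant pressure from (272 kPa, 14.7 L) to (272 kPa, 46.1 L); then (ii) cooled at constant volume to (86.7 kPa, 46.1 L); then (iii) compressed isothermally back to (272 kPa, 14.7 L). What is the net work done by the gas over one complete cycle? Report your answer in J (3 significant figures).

W_net ≈ 3970 J

Leg (i): W = PΔV = (272)(46.1 − 14.7) = 8541 J.
Leg (ii): W = 0.
Leg (iii): W = PᵢVᵢ ln(V_f/Vᵢ) = (3997) ln(14.7/46.1) = -4568 J.
W_net = 8541 − 4568 = 3973 J.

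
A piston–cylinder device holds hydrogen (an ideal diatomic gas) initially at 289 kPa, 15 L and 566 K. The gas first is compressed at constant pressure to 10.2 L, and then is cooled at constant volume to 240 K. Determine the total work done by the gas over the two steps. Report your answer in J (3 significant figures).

W_total ≈ -1390 J

Step 1 (isobaric): W = PΔV = (289 kPa)(10.2 − 15 L) = -1387 J.
Step 2 (isochoric): W = 0 (constant volume).
W_total = -1387 + 0 = -1387 J.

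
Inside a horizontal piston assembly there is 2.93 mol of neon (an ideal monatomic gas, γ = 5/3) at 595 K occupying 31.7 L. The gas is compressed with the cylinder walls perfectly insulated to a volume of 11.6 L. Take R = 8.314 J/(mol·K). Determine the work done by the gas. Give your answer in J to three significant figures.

W ≈ -20800 J

Adiabatic: TV^(γ−1) = const with γ = 5/3.
T₂ = T₁ (V₁/V₂)^(γ−1) = 595 × (31.7/11.6)^0.667 = 595 × 1.955 = 1163 K.
W_by = nCᵥ(T₁ − T₂) = (2.93)(12.47)(595 − 1163) = -20755 J.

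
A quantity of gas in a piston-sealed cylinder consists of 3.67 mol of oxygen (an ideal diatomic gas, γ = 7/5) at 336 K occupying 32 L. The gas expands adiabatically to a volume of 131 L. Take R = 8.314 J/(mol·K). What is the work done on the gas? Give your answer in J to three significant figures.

W ≈ -11000 J

Adiabatic: TV^(γ−1) = const with γ = 7/5.
T₂ = T₁ (V₁/V₂)^(γ−1) = 336 × (32/131)^0.4 = 336 × 0.5691 = 191.2 K.
W_by = nCᵥ(T₁ − T₂) = (3.67)(20.79)(336 − 191.2) = 11045 J.
Work on gas = −W_by = -11045 J.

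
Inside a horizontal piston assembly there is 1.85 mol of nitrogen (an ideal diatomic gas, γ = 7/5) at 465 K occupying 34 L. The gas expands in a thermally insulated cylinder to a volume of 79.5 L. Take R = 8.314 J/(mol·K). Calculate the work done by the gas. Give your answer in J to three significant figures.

W ≈ 5150 J

Adiabatic: TV^(γ−1) = const with γ = 7/5.
T₂ = T₁ (V₁/V₂)^(γ−1) = 465 × (34/79.5)^0.4 = 465 × 0.7119 = 331.1 K.
W_by = nCᵥ(T₁ − T₂) = (1.85)(20.79)(465 − 331.1) = 5151 J.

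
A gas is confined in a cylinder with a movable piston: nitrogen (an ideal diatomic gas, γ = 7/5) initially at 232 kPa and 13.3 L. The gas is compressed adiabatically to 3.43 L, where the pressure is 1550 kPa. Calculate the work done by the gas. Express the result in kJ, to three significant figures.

W ≈ -5.58 kJ

Adiabatic: W = (P₁V₁ − P₂V₂)/(γ − 1) with γ = 7/5.
P₁V₁ = 3086 J, P₂V₂ = 5316 J.
W = (3086 − 5316) / 0.4 = -5577 J.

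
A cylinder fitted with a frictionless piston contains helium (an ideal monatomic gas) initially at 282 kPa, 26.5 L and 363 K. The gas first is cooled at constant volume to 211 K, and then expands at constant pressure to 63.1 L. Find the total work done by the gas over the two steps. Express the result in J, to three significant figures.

W_total ≈ 6000 J

Step 1 (isochoric): W = 0 (constant volume).
After step 1: P = 163.9 kPa (V unchanged).
Step 2 (isobaric): W = PΔV = (163.9 kPa)(63.1 − 26.5 L) = 5999 J.
W_total = 0 + 5999 = 5999 J.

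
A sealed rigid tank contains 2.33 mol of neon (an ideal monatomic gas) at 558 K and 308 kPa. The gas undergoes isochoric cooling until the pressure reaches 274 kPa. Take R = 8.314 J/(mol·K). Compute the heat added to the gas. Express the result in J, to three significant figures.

Q ≈ -1790 J

Constant volume ⇒ W = 0, so Q = ΔU = nCᵥΔT with Cᵥ = 3R/2 = 12.47 J/(mol·K).
At constant V, T₂/T₁ = P₂/P₁ ⇒ ΔT = T₁(P₂/P₁ − 1) = 558·(274/308 − 1) = -61.6 K.
ΔU = (2.33)(12.47)(-61.6) = -1790 J.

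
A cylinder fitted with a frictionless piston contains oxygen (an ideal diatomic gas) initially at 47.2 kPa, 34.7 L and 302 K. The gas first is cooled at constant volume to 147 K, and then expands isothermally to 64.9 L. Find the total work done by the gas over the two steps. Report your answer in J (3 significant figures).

W_total ≈ 499 J

Step 1 (isochoric): W = 0 (constant volume).
After step 1: P = 22.97 kPa (V unchanged).
Step 2 (isothermal): W = P₁V₁ ln(V₂/V₁) = (797.2) ln(64.9/34.7) = 499.1 J.
W_total = 0 + 499.1 = 499.1 J.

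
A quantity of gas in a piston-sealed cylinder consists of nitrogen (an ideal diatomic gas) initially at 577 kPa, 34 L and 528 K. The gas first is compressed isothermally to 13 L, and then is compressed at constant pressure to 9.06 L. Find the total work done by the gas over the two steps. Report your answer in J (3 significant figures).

Step 1 (isothermal): W = P₁V₁ ln(V₂/V₁) = (19618) ln(13/34) = -18861 J.
After step 1: P = 1509 kPa, V = 13 L, T = 528 K.
Step 2 (isobaric): W = PΔV = (1509 kPa)(9.06 − 13 L) = -5946 J.
W_total = -18861 − 5946 = -24807 J.

W_total ≈ -24800 J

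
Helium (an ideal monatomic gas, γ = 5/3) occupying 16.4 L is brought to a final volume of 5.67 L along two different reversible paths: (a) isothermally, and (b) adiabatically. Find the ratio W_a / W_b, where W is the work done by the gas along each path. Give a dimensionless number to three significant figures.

W_a / W_b ≈ 0.687

Path (a) isothermal: W = P₁V₁ ln(V₂/V₁) → W_a/(P₁V₁) = -1.062.
Path (b) adiabatic: W = P₁V₁(1 − (V₁/V₂)^(γ−1))/(γ−1) → W_b/(P₁V₁) = -1.545.
W_a / W_b = -1.062 / -1.545 = 0.6874.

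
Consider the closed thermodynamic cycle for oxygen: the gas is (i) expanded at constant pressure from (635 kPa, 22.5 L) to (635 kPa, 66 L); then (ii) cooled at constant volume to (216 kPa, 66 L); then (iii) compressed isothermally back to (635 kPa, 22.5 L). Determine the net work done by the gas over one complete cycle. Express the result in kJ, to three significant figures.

Leg (i): W = PΔV = (635)(66 − 22.5) = 27622 J.
Leg (ii): W = 0.
Leg (iii): W = PᵢVᵢ ln(V_f/Vᵢ) = (14256) ln(22.5/66) = -15341 J.
W_net = 27622 − 15341 = 12281 J.

W_net ≈ 12.3 kJ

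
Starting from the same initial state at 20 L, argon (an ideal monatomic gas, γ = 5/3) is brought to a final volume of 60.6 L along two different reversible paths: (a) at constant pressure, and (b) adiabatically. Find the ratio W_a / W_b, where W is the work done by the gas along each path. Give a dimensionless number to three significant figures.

Path (a) isobaric: W = P₁(V₂ − V₁) → W_a/(P₁V₁) = 2.03.
Path (b) adiabatic: W = P₁V₁(1 − (V₁/V₂)^(γ−1))/(γ−1) → W_b/(P₁V₁) = 0.7836.
W_a / W_b = 2.03 / 0.7836 = 2.59.

W_a / W_b ≈ 2.59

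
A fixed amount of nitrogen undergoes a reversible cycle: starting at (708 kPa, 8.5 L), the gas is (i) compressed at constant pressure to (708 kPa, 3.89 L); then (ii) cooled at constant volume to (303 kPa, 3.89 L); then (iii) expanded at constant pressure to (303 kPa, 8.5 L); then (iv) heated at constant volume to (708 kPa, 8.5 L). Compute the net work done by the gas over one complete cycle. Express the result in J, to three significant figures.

Constant-volume legs do no work.
W(i) = (708)(3.89 − 8.5) = -3264 J; W(iii) = (303)(8.5 − 3.89) = 1397 J.
W_net = -3264 + 1397 = -1867 J (the counter-clockwise enclosed area).

W_net ≈ -1870 J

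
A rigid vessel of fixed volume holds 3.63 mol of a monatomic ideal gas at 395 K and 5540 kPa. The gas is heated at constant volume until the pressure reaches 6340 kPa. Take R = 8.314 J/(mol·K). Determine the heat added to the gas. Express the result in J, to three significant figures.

Q ≈ 2580 J

Constant volume ⇒ W = 0, so Q = ΔU = nCᵥΔT with Cᵥ = 3R/2 = 12.47 J/(mol·K).
At constant V, T₂/T₁ = P₂/P₁ ⇒ ΔT = T₁(P₂/P₁ − 1) = 395·(6340/5540 − 1) = 57.04 K.
ΔU = (3.63)(12.47)(57.04) = 2582 J.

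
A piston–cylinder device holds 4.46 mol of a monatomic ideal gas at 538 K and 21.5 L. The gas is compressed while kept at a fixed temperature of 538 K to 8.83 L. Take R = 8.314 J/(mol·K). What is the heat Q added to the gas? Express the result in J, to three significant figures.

Isothermal ⇒ ΔU = 0, so Q = W = nRT ln(V₂/V₁).
Q = (4.46)(8.314)(538) ln(8.83/21.5) = 19949 × -0.8899 = -17753 J.

Q ≈ -17800 J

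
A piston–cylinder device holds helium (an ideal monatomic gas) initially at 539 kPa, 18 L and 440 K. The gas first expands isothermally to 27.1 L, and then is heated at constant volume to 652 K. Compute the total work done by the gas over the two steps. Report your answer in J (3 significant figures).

Step 1 (isothermal): W = P₁V₁ ln(V₂/V₁) = (9702) ln(27.1/18) = 3970 J.
Step 2 (isochoric): W = 0 (constant volume).
W_total = 3970 + 0 = 3970 J.

W_total ≈ 3970 J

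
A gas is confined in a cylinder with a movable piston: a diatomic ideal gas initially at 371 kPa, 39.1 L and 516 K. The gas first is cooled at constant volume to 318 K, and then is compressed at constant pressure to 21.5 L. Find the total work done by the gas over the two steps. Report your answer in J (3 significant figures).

W_total ≈ -4020 J

Step 1 (isochoric): W = 0 (constant volume).
After step 1: P = 228.6 kPa (V unchanged).
Step 2 (isobaric): W = PΔV = (228.6 kPa)(21.5 − 39.1 L) = -4024 J.
W_total = 0 − 4024 = -4024 J.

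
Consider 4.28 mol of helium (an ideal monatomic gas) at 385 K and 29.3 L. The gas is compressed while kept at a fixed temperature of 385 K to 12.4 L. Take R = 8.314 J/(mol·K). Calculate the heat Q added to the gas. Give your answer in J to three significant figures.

Q ≈ -11800 J

Isothermal ⇒ ΔU = 0, so Q = W = nRT ln(V₂/V₁).
Q = (4.28)(8.314)(385) ln(12.4/29.3) = 13700 × -0.8599 = -11780 J.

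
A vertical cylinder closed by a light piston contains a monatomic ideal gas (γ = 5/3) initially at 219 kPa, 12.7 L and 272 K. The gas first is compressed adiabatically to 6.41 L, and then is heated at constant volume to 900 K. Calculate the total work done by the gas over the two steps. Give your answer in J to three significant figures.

W_total ≈ -2410 J

Step 1 (adiabatic): W = (P₁V₁ − P₂V₂)/(γ−1) = (2781 − 4387)/0.667 = -2409 J.
Step 2 (isochoric): W = 0 (constant volume).
W_total = -2409 + 0 = -2409 J.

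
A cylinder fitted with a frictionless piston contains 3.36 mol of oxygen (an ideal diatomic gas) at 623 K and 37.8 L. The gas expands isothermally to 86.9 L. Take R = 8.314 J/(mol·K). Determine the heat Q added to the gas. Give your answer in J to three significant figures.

Q ≈ 14500 J

Isothermal ⇒ ΔU = 0, so Q = W = nRT ln(V₂/V₁).
Q = (3.36)(8.314)(623) ln(86.9/37.8) = 17404 × 0.8324 = 14488 J.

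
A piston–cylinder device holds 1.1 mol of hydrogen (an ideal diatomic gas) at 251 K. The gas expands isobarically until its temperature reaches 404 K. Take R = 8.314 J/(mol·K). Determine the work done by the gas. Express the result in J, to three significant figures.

W ≈ 1400 J

Isobaric: W = P ΔV = nR ΔT.
W = (1.1)(8.314)(404 − 251) = 1399 J.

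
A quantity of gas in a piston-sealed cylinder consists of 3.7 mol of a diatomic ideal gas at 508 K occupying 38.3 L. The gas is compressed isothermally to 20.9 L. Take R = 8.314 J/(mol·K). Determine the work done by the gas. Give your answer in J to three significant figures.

W ≈ -9470 J

Isothermal: W = nRT ln(V₂/V₁).
W = (3.7)(8.314)(508) × ln(20.9/38.3)
  = 15627 × -0.6057
W_by_gas = -9465 J.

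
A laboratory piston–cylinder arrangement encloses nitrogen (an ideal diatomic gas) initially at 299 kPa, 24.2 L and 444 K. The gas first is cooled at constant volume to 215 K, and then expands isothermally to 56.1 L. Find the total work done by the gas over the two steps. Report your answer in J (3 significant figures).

Step 1 (isochoric): W = 0 (constant volume).
After step 1: P = 144.8 kPa (V unchanged).
Step 2 (isothermal): W = P₁V₁ ln(V₂/V₁) = (3504) ln(56.1/24.2) = 2946 J.
W_total = 0 + 2946 = 2946 J.

W_total ≈ 2950 J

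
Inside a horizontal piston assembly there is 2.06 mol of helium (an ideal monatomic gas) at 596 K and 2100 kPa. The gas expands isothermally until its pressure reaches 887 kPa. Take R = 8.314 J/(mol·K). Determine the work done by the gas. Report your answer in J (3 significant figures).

W ≈ 8800 J

Isothermal process: W = nRT ln(V₂/V₁) = nRT ln(P₁/P₂).
W = (2.06)(8.314)(596) × ln(2100/887)
  = 10208 × ln(2.368) = 10208 × 0.8618
W_by_gas = 8797 J.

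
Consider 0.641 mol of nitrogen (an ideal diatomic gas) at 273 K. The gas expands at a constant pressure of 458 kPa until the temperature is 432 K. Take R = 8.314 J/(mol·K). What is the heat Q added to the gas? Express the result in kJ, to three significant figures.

Q ≈ 2.97 kJ

Isobaric: W = nRΔT = (0.641)(8.314)(159) = 847.4 J.
ΔU = nCᵥΔT with Cᵥ = 5R/2: ΔU = (0.641)(20.79)(159) = 2118 J.
Q = ΔU + W = 2118 + 847.4 = 2966 J.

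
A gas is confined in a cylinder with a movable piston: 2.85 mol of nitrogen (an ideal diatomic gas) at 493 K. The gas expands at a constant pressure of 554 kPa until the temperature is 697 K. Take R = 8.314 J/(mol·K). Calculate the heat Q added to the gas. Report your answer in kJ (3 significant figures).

Isobaric: W = nRΔT = (2.85)(8.314)(204) = 4834 J.
ΔU = nCᵥΔT with Cᵥ = 5R/2: ΔU = (2.85)(20.79)(204) = 12084 J.
Q = ΔU + W = 12084 + 4834 = 16918 J.

Q ≈ 16.9 kJ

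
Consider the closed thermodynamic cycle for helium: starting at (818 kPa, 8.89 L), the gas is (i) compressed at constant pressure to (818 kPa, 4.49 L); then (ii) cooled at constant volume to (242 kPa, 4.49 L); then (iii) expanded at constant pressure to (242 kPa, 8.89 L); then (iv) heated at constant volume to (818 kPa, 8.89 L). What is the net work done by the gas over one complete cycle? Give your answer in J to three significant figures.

Constant-volume legs do no work.
W(i) = (818)(4.49 − 8.89) = -3599 J; W(iii) = (242)(8.89 − 4.49) = 1065 J.
W_net = -3599 + 1065 = -2534 J (the counter-clockwise enclosed area).

W_net ≈ -2530 J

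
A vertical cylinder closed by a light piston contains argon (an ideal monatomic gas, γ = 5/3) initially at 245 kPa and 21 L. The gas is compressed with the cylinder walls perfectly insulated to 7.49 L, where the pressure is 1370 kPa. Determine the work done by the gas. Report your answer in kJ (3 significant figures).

W ≈ -7.67 kJ

Adiabatic: W = (P₁V₁ − P₂V₂)/(γ − 1) with γ = 5/3.
P₁V₁ = 5145 J, P₂V₂ = 10261 J.
W = (5145 − 10261) / 0.6667 = -7674 J.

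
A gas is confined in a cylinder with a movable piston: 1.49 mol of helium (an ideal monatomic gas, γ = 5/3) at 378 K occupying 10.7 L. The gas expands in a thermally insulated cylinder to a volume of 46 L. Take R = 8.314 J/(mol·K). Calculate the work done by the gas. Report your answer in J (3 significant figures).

W ≈ 4370 J

Adiabatic: TV^(γ−1) = const with γ = 5/3.
T₂ = T₁ (V₁/V₂)^(γ−1) = 378 × (10.7/46)^0.667 = 378 × 0.3782 = 143 K.
W_by = nCᵥ(T₁ − T₂) = (1.49)(12.47)(378 − 143) = 4367 J.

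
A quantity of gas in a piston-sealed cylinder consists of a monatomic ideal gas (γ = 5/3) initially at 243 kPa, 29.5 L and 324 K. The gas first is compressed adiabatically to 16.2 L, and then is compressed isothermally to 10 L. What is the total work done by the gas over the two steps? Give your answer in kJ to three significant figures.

Step 1 (adiabatic): W = (P₁V₁ − P₂V₂)/(γ−1) = (7168 − 10690)/0.667 = -5282 J.
After step 1: P = 659.9 kPa, V = 16.2 L, T = 483.2 K.
Step 2 (isothermal): W = P₁V₁ ln(V₂/V₁) = (10690) ln(10/16.2) = -5157 J.
W_total = -5282 − 5157 = -10439 J.

W_total ≈ -10.4 kJ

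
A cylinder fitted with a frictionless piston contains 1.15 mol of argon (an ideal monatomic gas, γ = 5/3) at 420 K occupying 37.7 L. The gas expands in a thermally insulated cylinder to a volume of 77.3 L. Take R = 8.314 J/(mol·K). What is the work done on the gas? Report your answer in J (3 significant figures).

Adiabatic: TV^(γ−1) = const with γ = 5/3.
T₂ = T₁ (V₁/V₂)^(γ−1) = 420 × (37.7/77.3)^0.667 = 420 × 0.6196 = 260.2 K.
W_by = nCᵥ(T₁ − T₂) = (1.15)(12.47)(420 − 260.2) = 2291 J.
Work on gas = −W_by = -2291 J.

W ≈ -2290 J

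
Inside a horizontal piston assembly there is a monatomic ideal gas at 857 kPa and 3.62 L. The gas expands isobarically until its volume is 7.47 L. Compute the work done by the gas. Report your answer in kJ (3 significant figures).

W ≈ 3.30 kJ

Isobaric: W = P ΔV.
W = (857 kPa)(7.47 − 3.62 L) = (857)(3.85) = 3299 J.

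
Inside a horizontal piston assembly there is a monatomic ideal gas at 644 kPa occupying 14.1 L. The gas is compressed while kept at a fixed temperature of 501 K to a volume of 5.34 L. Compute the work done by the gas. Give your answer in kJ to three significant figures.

W ≈ -8.82 kJ

Isothermal: W = nRT ln(V₂/V₁) = P₁V₁ ln(V₂/V₁).
P₁V₁ = (644 kPa)(14.1 L) = 9080 J.
W = 9080 × ln(5.34/14.1) = 9080 × -0.9709
W_by_gas = -8817 J.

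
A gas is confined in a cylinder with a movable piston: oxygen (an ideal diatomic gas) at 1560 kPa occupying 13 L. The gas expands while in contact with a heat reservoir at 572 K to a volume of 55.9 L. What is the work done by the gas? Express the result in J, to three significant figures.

Isothermal: W = nRT ln(V₂/V₁) = P₁V₁ ln(V₂/V₁).
P₁V₁ = (1560 kPa)(13 L) = 20280 J.
W = 20280 × ln(55.9/13) = 20280 × 1.459
W_by_gas = 29581 J.

W ≈ 29600 J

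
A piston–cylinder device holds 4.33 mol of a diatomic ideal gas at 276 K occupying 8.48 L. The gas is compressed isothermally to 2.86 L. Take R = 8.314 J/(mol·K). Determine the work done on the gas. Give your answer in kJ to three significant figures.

W ≈ 10.8 kJ

Isothermal: W = nRT ln(V₂/V₁).
W = (4.33)(8.314)(276) × ln(2.86/8.48)
  = 9936 × -1.087
W_by_gas = -10799 J; work on gas = −W_by = 10799 J.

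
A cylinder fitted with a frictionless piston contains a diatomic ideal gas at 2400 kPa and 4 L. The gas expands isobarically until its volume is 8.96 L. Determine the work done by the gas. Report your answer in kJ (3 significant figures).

Isobaric: W = P ΔV.
W = (2400 kPa)(8.96 − 4 L) = (2400)(4.96) = 11904 J.

W ≈ 11.9 kJ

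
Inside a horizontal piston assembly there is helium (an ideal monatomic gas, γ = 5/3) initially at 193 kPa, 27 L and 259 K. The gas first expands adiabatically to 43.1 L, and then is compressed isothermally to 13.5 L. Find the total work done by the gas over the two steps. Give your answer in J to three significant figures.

W_total ≈ -2330 J

Step 1 (adiabatic): W = (P₁V₁ − P₂V₂)/(γ−1) = (5211 − 3815)/0.667 = 2094 J.
After step 1: P = 88.52 kPa, V = 43.1 L, T = 189.6 K.
Step 2 (isothermal): W = P₁V₁ ln(V₂/V₁) = (3815) ln(13.5/43.1) = -4429 J.
W_total = 2094 − 4429 = -2335 J.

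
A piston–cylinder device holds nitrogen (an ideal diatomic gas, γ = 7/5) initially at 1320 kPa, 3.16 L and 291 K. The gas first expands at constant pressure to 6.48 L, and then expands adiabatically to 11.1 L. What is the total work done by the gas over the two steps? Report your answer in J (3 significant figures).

W_total ≈ 8520 J

Step 1 (isobaric): W = PΔV = (1320 kPa)(6.48 − 3.16 L) = 4382 J.
After step 1: P = 1320 kPa, V = 6.48 L, T = 596.7 K.
Step 2 (adiabatic): W = (P₁V₁ − P₂V₂)/(γ−1) = (8554 − 6897)/0.4 = 4142 J.
W_total = 4382 + 4142 = 8524 J.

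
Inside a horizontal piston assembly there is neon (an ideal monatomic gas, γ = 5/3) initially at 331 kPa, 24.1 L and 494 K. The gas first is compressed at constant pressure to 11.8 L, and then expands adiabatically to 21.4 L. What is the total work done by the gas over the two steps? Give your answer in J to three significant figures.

Step 1 (isobaric): W = PΔV = (331 kPa)(11.8 − 24.1 L) = -4071 J.
After step 1: P = 331 kPa, V = 11.8 L, T = 241.9 K.
Step 2 (adiabatic): W = (P₁V₁ − P₂V₂)/(γ−1) = (3906 − 2626)/0.667 = 1919 J.
W_total = -4071 + 1919 = -2152 J.

W_total ≈ -2150 J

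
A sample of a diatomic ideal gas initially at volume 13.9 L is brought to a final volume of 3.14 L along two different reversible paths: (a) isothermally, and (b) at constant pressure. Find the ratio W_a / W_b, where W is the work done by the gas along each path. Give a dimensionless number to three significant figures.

W_a / W_b ≈ 1.92

Path (a) isothermal: W = P₁V₁ ln(V₂/V₁) → W_a/(P₁V₁) = -1.488.
Path (b) isobaric: W = P₁(V₂ − V₁) → W_b/(P₁V₁) = -0.7741.
W_a / W_b = -1.488 / -0.7741 = 1.922.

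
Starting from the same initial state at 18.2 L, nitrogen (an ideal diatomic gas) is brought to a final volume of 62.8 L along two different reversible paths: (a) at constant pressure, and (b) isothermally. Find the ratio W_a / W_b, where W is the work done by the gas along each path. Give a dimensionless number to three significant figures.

W_a / W_b ≈ 1.98

Path (a) isobaric: W = P₁(V₂ − V₁) → W_a/(P₁V₁) = 2.451.
Path (b) isothermal: W = P₁V₁ ln(V₂/V₁) → W_b/(P₁V₁) = 1.239.
W_a / W_b = 2.451 / 1.239 = 1.979.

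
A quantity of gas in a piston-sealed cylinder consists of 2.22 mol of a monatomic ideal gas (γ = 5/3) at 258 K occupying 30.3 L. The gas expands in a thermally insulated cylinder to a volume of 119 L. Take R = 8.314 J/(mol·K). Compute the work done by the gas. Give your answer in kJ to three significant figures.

Adiabatic: TV^(γ−1) = const with γ = 5/3.
T₂ = T₁ (V₁/V₂)^(γ−1) = 258 × (30.3/119)^0.667 = 258 × 0.4017 = 103.6 K.
W_by = nCᵥ(T₁ − T₂) = (2.22)(12.47)(258 − 103.6) = 4273 J.

W ≈ 4.27 kJ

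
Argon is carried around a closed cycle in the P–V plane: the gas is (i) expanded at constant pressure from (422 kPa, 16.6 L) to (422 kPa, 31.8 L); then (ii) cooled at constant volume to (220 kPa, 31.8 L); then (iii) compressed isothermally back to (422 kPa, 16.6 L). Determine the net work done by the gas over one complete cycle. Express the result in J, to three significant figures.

Leg (i): W = PΔV = (422)(31.8 − 16.6) = 6414 J.
Leg (ii): W = 0.
Leg (iii): W = PᵢVᵢ ln(V_f/Vᵢ) = (6996) ln(16.6/31.8) = -4548 J.
W_net = 6414 − 4548 = 1867 J.

W_net ≈ 1870 J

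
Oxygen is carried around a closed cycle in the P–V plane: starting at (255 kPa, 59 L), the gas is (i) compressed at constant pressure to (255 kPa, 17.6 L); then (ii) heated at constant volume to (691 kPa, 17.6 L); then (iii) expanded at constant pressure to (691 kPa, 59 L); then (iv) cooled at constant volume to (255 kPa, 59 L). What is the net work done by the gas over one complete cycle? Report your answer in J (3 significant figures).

Constant-volume legs do no work.
W(i) = (255)(17.6 − 59) = -10557 J; W(iii) = (691)(59 − 17.6) = 28607 J.
W_net = -10557 + 28607 = 18050 J (the clockwise enclosed area).

W_net ≈ 18100 J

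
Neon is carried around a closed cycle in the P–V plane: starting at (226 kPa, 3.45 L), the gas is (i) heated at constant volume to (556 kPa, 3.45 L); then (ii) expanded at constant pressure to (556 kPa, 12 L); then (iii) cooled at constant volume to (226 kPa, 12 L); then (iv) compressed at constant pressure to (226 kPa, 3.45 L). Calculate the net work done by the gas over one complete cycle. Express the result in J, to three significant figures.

W_net ≈ 2820 J

Constant-volume legs do no work.
W(ii) = (556)(12 − 3.45) = 4754 J; W(iv) = (226)(3.45 − 12) = -1932 J.
W_net = 4754 − 1932 = 2822 J (the clockwise enclosed area).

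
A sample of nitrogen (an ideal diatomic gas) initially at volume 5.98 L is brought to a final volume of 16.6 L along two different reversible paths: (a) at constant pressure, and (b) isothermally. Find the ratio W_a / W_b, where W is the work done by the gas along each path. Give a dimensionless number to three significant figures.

W_a / W_b ≈ 1.74

Path (a) isobaric: W = P₁(V₂ − V₁) → W_a/(P₁V₁) = 1.776.
Path (b) isothermal: W = P₁V₁ ln(V₂/V₁) → W_b/(P₁V₁) = 1.021.
W_a / W_b = 1.776 / 1.021 = 1.739.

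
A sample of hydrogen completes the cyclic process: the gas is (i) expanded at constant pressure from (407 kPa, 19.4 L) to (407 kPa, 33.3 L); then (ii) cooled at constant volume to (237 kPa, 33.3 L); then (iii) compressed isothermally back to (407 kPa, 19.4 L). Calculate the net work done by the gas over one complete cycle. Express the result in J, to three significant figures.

Leg (i): W = PΔV = (407)(33.3 − 19.4) = 5657 J.
Leg (ii): W = 0.
Leg (iii): W = PᵢVᵢ ln(V_f/Vᵢ) = (7892) ln(19.4/33.3) = -4264 J.
W_net = 5657 − 4264 = 1393 J.

W_net ≈ 1390 J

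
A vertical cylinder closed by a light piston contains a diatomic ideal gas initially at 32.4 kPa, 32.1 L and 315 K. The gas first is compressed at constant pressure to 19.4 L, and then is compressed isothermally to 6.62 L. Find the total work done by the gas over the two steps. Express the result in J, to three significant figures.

Step 1 (isobaric): W = PΔV = (32.4 kPa)(19.4 − 32.1 L) = -411.5 J.
After step 1: P = 32.4 kPa, V = 19.4 L, T = 190.4 K.
Step 2 (isothermal): W = P₁V₁ ln(V₂/V₁) = (628.6) ln(6.62/19.4) = -675.8 J.
W_total = -411.5 − 675.8 = -1087 J.

W_total ≈ -1090 J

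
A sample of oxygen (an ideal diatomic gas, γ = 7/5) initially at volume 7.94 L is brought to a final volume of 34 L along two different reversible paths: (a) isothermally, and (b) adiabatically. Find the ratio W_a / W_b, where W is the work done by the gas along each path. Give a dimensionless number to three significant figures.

Path (a) isothermal: W = P₁V₁ ln(V₂/V₁) → W_a/(P₁V₁) = 1.454.
Path (b) adiabatic: W = P₁V₁(1 − (V₁/V₂)^(γ−1))/(γ−1) → W_b/(P₁V₁) = 1.103.
W_a / W_b = 1.454 / 1.103 = 1.319.

W_a / W_b ≈ 1.32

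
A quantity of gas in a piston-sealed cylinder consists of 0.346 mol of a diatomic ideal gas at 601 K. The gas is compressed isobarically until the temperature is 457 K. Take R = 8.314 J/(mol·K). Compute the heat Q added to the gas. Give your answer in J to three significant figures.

Q ≈ -1450 J

Isobaric: W = nRΔT = (0.346)(8.314)(-144) = -414.2 J.
ΔU = nCᵥΔT with Cᵥ = 5R/2: ΔU = (0.346)(20.79)(-144) = -1036 J.
Q = ΔU + W = -1036 − 414.2 = -1450 J.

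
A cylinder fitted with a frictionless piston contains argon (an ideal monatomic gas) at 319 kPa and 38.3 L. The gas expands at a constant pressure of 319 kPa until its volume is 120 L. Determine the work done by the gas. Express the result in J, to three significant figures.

W ≈ 26100 J

Isobaric: W = P ΔV.
W = (319 kPa)(120 − 38.3 L) = (319)(81.7) = 26062 J.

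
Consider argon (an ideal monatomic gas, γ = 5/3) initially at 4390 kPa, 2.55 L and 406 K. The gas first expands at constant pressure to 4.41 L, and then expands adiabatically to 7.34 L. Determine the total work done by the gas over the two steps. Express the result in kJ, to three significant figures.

Step 1 (isobaric): W = PΔV = (4390 kPa)(4.41 − 2.55 L) = 8165 J.
After step 1: P = 4390 kPa, V = 4.41 L, T = 702.1 K.
Step 2 (adiabatic): W = (P₁V₁ − P₂V₂)/(γ−1) = (19360 − 13785)/0.667 = 8363 J.
W_total = 8165 + 8363 = 16528 J.

W_total ≈ 16.5 kJ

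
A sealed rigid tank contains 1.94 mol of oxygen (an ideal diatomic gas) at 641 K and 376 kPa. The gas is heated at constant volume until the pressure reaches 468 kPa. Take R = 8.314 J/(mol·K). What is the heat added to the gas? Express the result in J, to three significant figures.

Q ≈ 6320 J

Constant volume ⇒ W = 0, so Q = ΔU = nCᵥΔT with Cᵥ = 5R/2 = 20.79 J/(mol·K).
At constant V, T₂/T₁ = P₂/P₁ ⇒ ΔT = T₁(P₂/P₁ − 1) = 641·(468/376 − 1) = 156.8 K.
ΔU = (1.94)(20.79)(156.8) = 6324 J.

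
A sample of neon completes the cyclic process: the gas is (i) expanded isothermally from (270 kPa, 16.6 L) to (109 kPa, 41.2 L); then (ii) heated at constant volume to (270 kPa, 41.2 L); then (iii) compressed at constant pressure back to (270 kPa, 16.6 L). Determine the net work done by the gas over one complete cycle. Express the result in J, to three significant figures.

W_net ≈ -2570 J

Leg (i): W = PᵢVᵢ ln(V_f/Vᵢ) = (4482) ln(41.2/16.6) = 4074 J.
Leg (ii): W = 0.
Leg (iii): W = PΔV = (270)(16.6 − 41.2) = -6642 J.
W_net = 4074 − 6642 = -2568 J.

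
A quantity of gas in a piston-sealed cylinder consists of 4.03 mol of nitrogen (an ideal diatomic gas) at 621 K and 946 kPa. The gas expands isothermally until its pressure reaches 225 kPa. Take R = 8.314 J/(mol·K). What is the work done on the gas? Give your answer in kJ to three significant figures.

W ≈ -29.9 kJ

Isothermal process: W = nRT ln(V₂/V₁) = nRT ln(P₁/P₂).
W = (4.03)(8.314)(621) × ln(946/225)
  = 20807 × ln(4.204) = 20807 × 1.436
W_by_gas = 29882 J; work on gas = −W_by = -29882 J.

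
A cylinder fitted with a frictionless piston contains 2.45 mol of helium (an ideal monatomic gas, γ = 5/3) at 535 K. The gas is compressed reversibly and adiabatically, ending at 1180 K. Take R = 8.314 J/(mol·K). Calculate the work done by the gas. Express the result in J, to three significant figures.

W ≈ -19700 J

Adiabatic ⇒ Q = 0, so W_by = −ΔU = nCᵥ(T₁ − T₂).
Cᵥ = 3R/2 = 12.47 J/(mol·K).
W = (2.45)(12.47)(535 − 1180) = -19707 J.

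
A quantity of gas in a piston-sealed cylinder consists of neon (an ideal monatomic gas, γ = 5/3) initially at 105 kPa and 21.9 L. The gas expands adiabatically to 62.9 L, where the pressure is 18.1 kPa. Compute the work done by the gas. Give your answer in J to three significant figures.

Adiabatic: W = (P₁V₁ − P₂V₂)/(γ − 1) with γ = 5/3.
P₁V₁ = 2300 J, P₂V₂ = 1138 J.
W = (2300 − 1138) / 0.6667 = 1742 J.

W ≈ 1740 J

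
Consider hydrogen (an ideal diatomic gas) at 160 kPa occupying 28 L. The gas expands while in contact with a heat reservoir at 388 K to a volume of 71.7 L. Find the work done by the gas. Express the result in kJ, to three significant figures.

Isothermal: W = nRT ln(V₂/V₁) = P₁V₁ ln(V₂/V₁).
P₁V₁ = (160 kPa)(28 L) = 4480 J.
W = 4480 × ln(71.7/28) = 4480 × 0.9403
W_by_gas = 4212 J.

W ≈ 4.21 kJ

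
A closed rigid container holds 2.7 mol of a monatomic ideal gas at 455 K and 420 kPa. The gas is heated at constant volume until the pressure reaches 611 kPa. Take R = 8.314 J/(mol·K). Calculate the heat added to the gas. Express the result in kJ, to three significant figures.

Q ≈ 6.97 kJ

Constant volume ⇒ W = 0, so Q = ΔU = nCᵥΔT with Cᵥ = 3R/2 = 12.47 J/(mol·K).
At constant V, T₂/T₁ = P₂/P₁ ⇒ ΔT = T₁(P₂/P₁ − 1) = 455·(611/420 − 1) = 206.9 K.
ΔU = (2.7)(12.47)(206.9) = 6967 J.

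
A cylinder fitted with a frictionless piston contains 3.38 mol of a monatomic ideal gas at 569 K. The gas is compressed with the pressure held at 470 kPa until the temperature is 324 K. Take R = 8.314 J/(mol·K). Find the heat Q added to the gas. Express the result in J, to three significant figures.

Isobaric: W = nRΔT = (3.38)(8.314)(-245) = -6885 J.
ΔU = nCᵥΔT with Cᵥ = 3R/2: ΔU = (3.38)(12.47)(-245) = -10327 J.
Q = ΔU + W = -10327 − 6885 = -17212 J.

Q ≈ -17200 J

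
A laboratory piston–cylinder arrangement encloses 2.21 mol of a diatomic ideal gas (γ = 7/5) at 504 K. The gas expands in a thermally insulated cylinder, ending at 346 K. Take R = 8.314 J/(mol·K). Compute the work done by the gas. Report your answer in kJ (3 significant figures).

W ≈ 7.26 kJ

Adiabatic ⇒ Q = 0, so W_by = −ΔU = nCᵥ(T₁ − T₂).
Cᵥ = 5R/2 = 20.79 J/(mol·K).
W = (2.21)(20.79)(504 − 346) = 7258 J.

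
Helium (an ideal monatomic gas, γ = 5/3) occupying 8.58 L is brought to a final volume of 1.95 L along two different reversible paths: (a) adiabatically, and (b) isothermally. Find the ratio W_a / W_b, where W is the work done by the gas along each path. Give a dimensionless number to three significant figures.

Path (a) adiabatic: W = P₁V₁(1 − (V₁/V₂)^(γ−1))/(γ−1) → W_a/(P₁V₁) = -2.528.
Path (b) isothermal: W = P₁V₁ ln(V₂/V₁) → W_b/(P₁V₁) = -1.482.
W_a / W_b = -2.528 / -1.482 = 1.706.

W_a / W_b ≈ 1.71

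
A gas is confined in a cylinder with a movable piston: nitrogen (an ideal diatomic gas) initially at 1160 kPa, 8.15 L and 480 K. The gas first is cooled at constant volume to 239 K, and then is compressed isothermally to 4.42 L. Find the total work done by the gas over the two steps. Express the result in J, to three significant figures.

W_total ≈ -2880 J

Step 1 (isochoric): W = 0 (constant volume).
After step 1: P = 577.6 kPa (V unchanged).
Step 2 (isothermal): W = P₁V₁ ln(V₂/V₁) = (4707) ln(4.42/8.15) = -2880 J.
W_total = 0 − 2880 = -2880 J.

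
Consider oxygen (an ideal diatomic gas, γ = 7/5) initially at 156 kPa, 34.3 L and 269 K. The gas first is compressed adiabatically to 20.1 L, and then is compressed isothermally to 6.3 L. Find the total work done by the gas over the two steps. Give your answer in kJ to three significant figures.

Step 1 (adiabatic): W = (P₁V₁ − P₂V₂)/(γ−1) = (5351 − 6626)/0.4 = -3188 J.
After step 1: P = 329.7 kPa, V = 20.1 L, T = 333.1 K.
Step 2 (isothermal): W = P₁V₁ ln(V₂/V₁) = (6626) ln(6.3/20.1) = -7687 J.
W_total = -3188 − 7687 = -10876 J.

W_total ≈ -10.9 kJ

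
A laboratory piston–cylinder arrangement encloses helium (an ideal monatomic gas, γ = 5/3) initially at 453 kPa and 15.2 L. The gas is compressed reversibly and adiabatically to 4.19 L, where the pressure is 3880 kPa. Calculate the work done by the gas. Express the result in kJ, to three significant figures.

W ≈ -14.1 kJ

Adiabatic: W = (P₁V₁ − P₂V₂)/(γ − 1) with γ = 5/3.
P₁V₁ = 6886 J, P₂V₂ = 16257 J.
W = (6886 − 16257) / 0.6667 = -14057 J.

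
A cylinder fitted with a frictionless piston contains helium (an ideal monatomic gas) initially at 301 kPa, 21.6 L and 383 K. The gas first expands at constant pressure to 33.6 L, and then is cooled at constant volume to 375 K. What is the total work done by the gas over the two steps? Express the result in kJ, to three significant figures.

Step 1 (isobaric): W = PΔV = (301 kPa)(33.6 − 21.6 L) = 3612 J.
Step 2 (isochoric): W = 0 (constant volume).
W_total = 3612 + 0 = 3612 J.

W_total ≈ 3.61 kJ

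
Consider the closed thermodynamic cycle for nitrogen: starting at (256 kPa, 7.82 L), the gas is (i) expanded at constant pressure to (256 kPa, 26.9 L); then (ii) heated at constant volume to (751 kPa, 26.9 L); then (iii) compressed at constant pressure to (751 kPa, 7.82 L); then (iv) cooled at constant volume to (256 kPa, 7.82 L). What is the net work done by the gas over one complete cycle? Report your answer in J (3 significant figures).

Constant-volume legs do no work.
W(i) = (256)(26.9 − 7.82) = 4884 J; W(iii) = (751)(7.82 − 26.9) = -14329 J.
W_net = 4884 − 14329 = -9445 J (the counter-clockwise enclosed area).

W_net ≈ -9440 J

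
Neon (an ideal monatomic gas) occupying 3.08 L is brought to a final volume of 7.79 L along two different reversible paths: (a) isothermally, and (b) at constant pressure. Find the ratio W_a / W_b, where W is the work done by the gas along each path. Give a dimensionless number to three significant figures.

Path (a) isothermal: W = P₁V₁ ln(V₂/V₁) → W_a/(P₁V₁) = 0.9279.
Path (b) isobaric: W = P₁(V₂ − V₁) → W_b/(P₁V₁) = 1.529.
W_a / W_b = 0.9279 / 1.529 = 0.6068.

W_a / W_b ≈ 0.607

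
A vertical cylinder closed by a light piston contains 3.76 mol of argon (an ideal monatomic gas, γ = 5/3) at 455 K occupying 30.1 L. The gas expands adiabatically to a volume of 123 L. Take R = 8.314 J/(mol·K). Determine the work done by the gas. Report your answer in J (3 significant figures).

W ≈ 13000 J

Adiabatic: TV^(γ−1) = const with γ = 5/3.
T₂ = T₁ (V₁/V₂)^(γ−1) = 455 × (30.1/123)^0.667 = 455 × 0.3912 = 178 K.
W_by = nCᵥ(T₁ − T₂) = (3.76)(12.47)(455 − 178) = 12988 J.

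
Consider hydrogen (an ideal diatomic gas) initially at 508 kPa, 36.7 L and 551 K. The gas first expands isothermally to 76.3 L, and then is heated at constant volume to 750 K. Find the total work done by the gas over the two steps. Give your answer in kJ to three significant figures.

W_total ≈ 13.6 kJ

Step 1 (isothermal): W = P₁V₁ ln(V₂/V₁) = (18644) ln(76.3/36.7) = 13645 J.
Step 2 (isochoric): W = 0 (constant volume).
W_total = 13645 + 0 = 13645 J.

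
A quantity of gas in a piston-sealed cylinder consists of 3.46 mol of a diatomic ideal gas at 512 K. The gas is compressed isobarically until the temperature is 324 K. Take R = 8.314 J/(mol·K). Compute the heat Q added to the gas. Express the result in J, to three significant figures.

Q ≈ -18900 J

Isobaric: W = nRΔT = (3.46)(8.314)(-188) = -5408 J.
ΔU = nCᵥΔT with Cᵥ = 5R/2: ΔU = (3.46)(20.79)(-188) = -13520 J.
Q = ΔU + W = -13520 − 5408 = -18928 J.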